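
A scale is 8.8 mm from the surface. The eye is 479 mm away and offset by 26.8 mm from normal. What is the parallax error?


error = h * offset / d
= 8.8 * 26.8 / 479
= 0.4924

0.4924


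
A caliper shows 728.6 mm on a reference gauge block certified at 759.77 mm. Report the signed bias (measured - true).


Systematic error = measured - true
= 728.6 - 759.77
= -31.1700

-31.1700


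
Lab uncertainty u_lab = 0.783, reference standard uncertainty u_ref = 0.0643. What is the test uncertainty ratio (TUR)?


TUR = u_lab / u_ref
= 0.783 / 0.0643
= 12.1773

12.1773


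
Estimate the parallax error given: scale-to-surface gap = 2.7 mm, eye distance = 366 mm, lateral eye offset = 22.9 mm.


error = h * offset / d
= 2.7 * 22.9 / 366
= 0.1689

0.1689


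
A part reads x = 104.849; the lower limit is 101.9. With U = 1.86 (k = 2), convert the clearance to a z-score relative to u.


u = U / k = 1.86 / 2 = 0.93
margin = |LSL - x| = |101.9 - 104.849| = 2.949
z = margin / u = 2.949 / 0.93
z = 3.1710

3.1710


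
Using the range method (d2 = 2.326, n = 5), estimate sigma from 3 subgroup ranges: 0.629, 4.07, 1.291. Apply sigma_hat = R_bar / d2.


R_bar = (0.629 + 4.07 + 1.291) / 3
R_bar = 5.99 / 3 = 1.9966667
sigma_hat = R_bar / d2 = 1.9966667 / 2.326 = 0.8584

0.8584


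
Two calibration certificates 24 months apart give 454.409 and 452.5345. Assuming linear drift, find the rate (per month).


rate = (v2 - v1) / months
= (452.5345 - 454.409) / 24
= -1.8745 / 24
= -0.0781

-0.0781


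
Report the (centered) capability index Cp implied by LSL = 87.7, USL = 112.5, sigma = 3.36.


Cp = (USL - LSL) / (6 * sigma)
= (112.5 - 87.7) / (6 * 3.36)
= 24.8000 / 20.1600
= 1.2302

1.2302


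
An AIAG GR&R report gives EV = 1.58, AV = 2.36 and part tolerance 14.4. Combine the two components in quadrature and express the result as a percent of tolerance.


GRR = sqrt(EV^2 + AV^2) = sqrt(1.58^2 + 2.36^2) = 2.8400704
%GRR = GRR / tol * 100 = 2.8400704 / 14.4 * 100
%GRR = 19.7227

19.7227


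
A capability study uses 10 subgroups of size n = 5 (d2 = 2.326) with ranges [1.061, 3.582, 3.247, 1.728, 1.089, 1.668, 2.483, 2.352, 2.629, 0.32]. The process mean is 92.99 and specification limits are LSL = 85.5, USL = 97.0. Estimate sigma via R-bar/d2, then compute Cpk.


R_bar = (1.061 + 3.582 + 3.247 + 1.728 + 1.089 + 1.668 + 2.483 + 2.352 + 2.629 + 0.32) / 10 = 2.0159
sigma = R_bar / d2 = 2.0159 / 2.326 = 0.866681
Cp = (USL - LSL)/(6*sigma) = (97.0 - 85.5)/(6*0.866681) = 2.2115
Cpu = (97.0 - 92.99)/(3*0.866681) = 1.5423
Cpl = (92.99 - 85.5)/(3*0.866681) = 2.8807
Cpk = min(Cpu, Cpl) = 1.5423

1.5423


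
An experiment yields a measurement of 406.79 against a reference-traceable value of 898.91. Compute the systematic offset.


Systematic error = measured - true
= 406.79 - 898.91
= -492.1200

-492.1200


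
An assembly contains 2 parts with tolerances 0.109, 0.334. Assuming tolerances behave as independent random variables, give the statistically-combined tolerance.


RSS = sqrt(0.109^2 + 0.334^2)
= sqrt(0.123437)
= 0.3513

0.3513


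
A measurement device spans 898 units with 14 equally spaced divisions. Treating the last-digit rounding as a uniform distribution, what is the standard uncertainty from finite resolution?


resolution = range / divisions
resolution = 898 / 14 = 64.142857
u_res = resolution / (2*sqrt(3))
u_res = 64.142857 / 3.4641016
u_res = 18.5164

18.5164


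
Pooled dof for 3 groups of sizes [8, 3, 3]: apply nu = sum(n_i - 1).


nu = sum_i (n_i - 1)
nu = ((8 - 1) + (3 - 1) + (3 - 1))
nu = 7 + 2 + 2
nu = 11

11


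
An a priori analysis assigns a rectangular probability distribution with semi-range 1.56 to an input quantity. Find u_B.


u_B = half_width / sqrt(3)
u_B = 1.56 / 1.7320508
u_B = 0.9007

0.9007


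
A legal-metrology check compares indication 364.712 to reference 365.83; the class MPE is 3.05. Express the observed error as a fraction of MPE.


e = indication - reference = 364.712 - 365.83 = -1.1180
|e| = 1.1180
ratio = |e| / MPE = 1.1180 / 3.05
ratio = 0.3666

0.3666


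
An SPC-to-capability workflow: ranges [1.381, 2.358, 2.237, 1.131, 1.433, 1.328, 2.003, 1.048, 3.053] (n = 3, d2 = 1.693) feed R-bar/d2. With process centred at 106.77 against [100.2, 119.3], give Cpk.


R_bar = (1.381 + 2.358 + 2.237 + 1.131 + 1.433 + 1.328 + 2.003 + 1.048 + 3.053) / 9 = 1.7746667
sigma = R_bar / d2 = 1.7746667 / 1.693 = 1.0482379
Cp = (USL - LSL)/(6*sigma) = (119.3 - 100.2)/(6*1.0482379) = 3.0368
Cpu = (119.3 - 106.77)/(3*1.0482379) = 3.9845
Cpl = (106.77 - 100.2)/(3*1.0482379) = 2.0892
Cpk = min(Cpu, Cpl) = 2.0892

2.0892


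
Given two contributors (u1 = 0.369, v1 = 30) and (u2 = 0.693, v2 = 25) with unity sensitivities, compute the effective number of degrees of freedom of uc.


uc = sqrt(u1^2 + u2^2) = sqrt(0.369^2 + 0.693^2) = 0.78511783
v_eff = uc^4 / (u1^4/v1 + u2^4/v2)
= 0.78511783^4 / (0.369^4/30 + 0.693^4/25)
= 0.3799613 / 0.009843558
v_eff = 38.6000

38.6000


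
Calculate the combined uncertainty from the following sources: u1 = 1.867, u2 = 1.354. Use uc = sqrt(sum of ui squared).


uc = sqrt(1.867^2 + 1.354^2)
uc = sqrt(5.319005)
uc = 2.3063

2.3063


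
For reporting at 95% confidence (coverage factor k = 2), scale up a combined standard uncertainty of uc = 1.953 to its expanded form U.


U = k * uc
U = 2 * 1.953
U = 3.9060

3.9060


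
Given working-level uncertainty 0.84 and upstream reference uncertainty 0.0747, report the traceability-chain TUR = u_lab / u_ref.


TUR = u_lab / u_ref
= 0.84 / 0.0747
= 11.2450

11.2450


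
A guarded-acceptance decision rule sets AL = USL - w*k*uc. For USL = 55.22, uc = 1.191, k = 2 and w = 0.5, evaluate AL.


U = k * uc = 2 * 1.191 = 2.382
guard band g = w * U = 0.5 * 2.382 = 1.191
AL = USL - g = 55.22 - 1.191
AL = 54.0290

54.0290


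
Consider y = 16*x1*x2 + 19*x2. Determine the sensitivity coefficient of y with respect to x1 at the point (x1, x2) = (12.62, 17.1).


y = 16*x1*x2 + 19*x2
dy/dx1 = 16*x2
Evaluate at x2 = 17.1: c1 = 16 * 17.1
c1 = 273.6000

273.6000


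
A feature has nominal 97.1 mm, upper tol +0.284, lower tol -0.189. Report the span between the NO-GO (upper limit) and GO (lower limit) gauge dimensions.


GO = nominal - lower_tol (smallest hole = maximum material condition)
GO = 97.1 - 0.189 = 96.911
NO-GO = nominal + upper_tol (largest hole = least material condition)
NO-GO = 97.1 + 0.284 = 97.384
spread = NO-GO - GO = 97.384 - 96.911 = 0.4730

0.4730


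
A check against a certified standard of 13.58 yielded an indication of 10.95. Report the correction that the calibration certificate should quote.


Correction = standard - reading
= 13.58 - 10.95
= 2.6300

2.6300


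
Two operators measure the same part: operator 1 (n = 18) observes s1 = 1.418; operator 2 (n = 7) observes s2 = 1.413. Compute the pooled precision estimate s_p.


s_p = sqrt(((n1-1)*s1^2 + (n2-1)*s2^2) / (n1+n2-2))
numerator = (18-1)*1.418^2 + (7-1)*1.413^2 = 34.182308 + 11.979414 = 46.161722
denominator = 18 + 7 - 2 = 23
s_p^2 = 46.161722 / 23 = 2.0070314
s_p = sqrt(2.0070314) = 1.4167

1.4167


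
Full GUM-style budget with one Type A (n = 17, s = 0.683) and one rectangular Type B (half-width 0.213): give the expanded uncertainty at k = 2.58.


u_A = s / sqrt(n) = 0.683 / sqrt(17) = 0.16565183
u_B = half_width / sqrt(3) = 0.213 / sqrt(3) = 0.12297561
uc = sqrt(u_A^2 + u_B^2) = sqrt(0.16565183^2 + 0.12297561^2) = 0.20630931
U = k * uc = 2.58 * 0.20630931
U = 0.5323

0.5323


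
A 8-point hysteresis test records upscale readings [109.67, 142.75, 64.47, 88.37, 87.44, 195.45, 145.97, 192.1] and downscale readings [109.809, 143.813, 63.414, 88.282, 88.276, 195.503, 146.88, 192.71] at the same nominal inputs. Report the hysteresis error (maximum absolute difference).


|109.67 - 109.809| = 0.1390
|142.75 - 143.813| = 1.0630
|64.47 - 63.414| = 1.0560
|88.37 - 88.282| = 0.0880
|87.44 - 88.276| = 0.8360
|195.45 - 195.503| = 0.0530
|145.97 - 146.88| = 0.9100
|192.1 - 192.71| = 0.6100
hysteresis = max(diffs) = 1.0630

1.0630


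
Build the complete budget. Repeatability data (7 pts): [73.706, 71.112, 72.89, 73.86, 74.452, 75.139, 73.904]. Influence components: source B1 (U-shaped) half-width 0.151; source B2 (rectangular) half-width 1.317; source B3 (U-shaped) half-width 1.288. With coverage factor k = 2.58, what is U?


mean = (73.706 + 71.112 + 72.89 + 73.86 + 74.452 + 75.139 + 73.904) / 7 = 73.58042857
s = sqrt(sum((x - mean)^2)/(n-1)) = 1.2882313
u_A = s / sqrt(n) = 1.2882313 / sqrt(7) = 0.48690566
u_B1 = 0.151 / sqrt(2) = 0.10677312
u_B2 = 1.317 / sqrt(3) = 0.7603703
u_B3 = 1.288 / sqrt(2) = 0.91075353
uc = sqrt(0.48690566^2 + 0.10677312^2 + 0.7603703^2 + 0.91075353^2) = 1.2869004
U = k * uc = 2.58 * 1.2869004
U = 3.3202

3.3202


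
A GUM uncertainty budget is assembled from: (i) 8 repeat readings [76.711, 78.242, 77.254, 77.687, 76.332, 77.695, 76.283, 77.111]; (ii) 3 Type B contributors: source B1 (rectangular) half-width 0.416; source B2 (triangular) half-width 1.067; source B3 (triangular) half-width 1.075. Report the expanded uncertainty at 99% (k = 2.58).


mean = (76.711 + 78.242 + 77.254 + 77.687 + 76.332 + 77.695 + 76.283 + 77.111) / 8 = 77.164375
s = sqrt(sum((x - mean)^2)/(n-1)) = 0.69714478
u_A = s / sqrt(n) = 0.69714478 / sqrt(8) = 0.2464779
u_B1 = 0.416 / sqrt(3) = 0.24017771
u_B2 = 1.067 / sqrt(6) = 0.43560093
u_B3 = 1.075 / sqrt(6) = 0.43886691
uc = sqrt(0.2464779^2 + 0.24017771^2 + 0.43560093^2 + 0.43886691^2) = 0.70766448
U = k * uc = 2.58 * 0.70766448
U = 1.8258

1.8258


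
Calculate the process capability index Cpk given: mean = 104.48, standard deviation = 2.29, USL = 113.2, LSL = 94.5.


Cpu = (USL - mean) / (3*sigma) = (113.2 - 104.48) / (3*2.29) = 1.2693
Cpl = (mean - LSL) / (3*sigma) = (104.48 - 94.5) / (3*2.29) = 1.4527
Cpk = min(Cpu, Cpl) = 1.2693

1.2693


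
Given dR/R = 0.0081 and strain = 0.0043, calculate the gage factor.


GF = (dR/R) / epsilon
= 0.0081 / 0.0043
= 1.8837

1.8837


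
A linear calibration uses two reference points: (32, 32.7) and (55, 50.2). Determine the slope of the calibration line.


slope = (y2 - y1) / (x2 - x1)
= (50.2 - 32.7) / (55 - 32)
= 17.5000 / 23
= 0.7609

0.7609


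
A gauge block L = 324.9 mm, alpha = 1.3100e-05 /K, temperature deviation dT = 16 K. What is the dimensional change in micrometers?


dL = L * alpha * dT
= 324.9 * 1.3100e-05 * 16
= 0.0680990 mm
dL_um = 0.0680990 * 1000 = 68.0990 um

68.0990


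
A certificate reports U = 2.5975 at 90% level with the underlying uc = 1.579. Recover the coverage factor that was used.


k = U / uc
k = 2.5975 / 1.579
k = 1.645

1.645


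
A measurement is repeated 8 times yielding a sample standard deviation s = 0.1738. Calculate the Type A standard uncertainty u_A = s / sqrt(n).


u_A = s / sqrt(n)
u_A = 0.1738 / sqrt(8)
u_A = 0.1738 / 2.8284271
u_A = 0.0614

0.0614


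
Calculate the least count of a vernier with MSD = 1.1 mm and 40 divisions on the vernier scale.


LC = MSD / n_div
= 1.1 / 40
= 0.0275

0.0275


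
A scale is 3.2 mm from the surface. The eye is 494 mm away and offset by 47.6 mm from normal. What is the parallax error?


error = h * offset / d
= 3.2 * 47.6 / 494
= 0.3083

0.3083


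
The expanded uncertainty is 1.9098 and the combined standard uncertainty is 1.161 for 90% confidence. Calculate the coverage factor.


k = U / uc
k = 1.9098 / 1.161
k = 1.645

1.645


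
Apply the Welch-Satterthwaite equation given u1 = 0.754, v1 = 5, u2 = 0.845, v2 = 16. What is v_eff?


uc = sqrt(u1^2 + u2^2) = sqrt(0.754^2 + 0.845^2) = 1.1324933
v_eff = uc^4 / (u1^4/v1 + u2^4/v2)
= 1.1324933^4 / (0.754^4/5 + 0.845^4/16)
= 1.6449116 / 0.09650657
v_eff = 17.0446

17.0446


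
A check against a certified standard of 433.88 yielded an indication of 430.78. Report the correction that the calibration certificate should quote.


Correction = standard - reading
= 433.88 - 430.78
= 3.1000

3.1000


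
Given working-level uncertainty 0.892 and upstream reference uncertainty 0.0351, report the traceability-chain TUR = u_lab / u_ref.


TUR = u_lab / u_ref
= 0.892 / 0.0351
= 25.4131

25.4131


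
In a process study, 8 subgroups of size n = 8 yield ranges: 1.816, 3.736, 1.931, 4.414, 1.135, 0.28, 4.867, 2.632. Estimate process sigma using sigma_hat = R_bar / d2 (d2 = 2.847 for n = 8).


R_bar = (1.816 + 3.736 + 1.931 + 4.414 + 1.135 + 0.28 + 4.867 + 2.632) / 8
R_bar = 20.811 / 8 = 2.601375
sigma_hat = R_bar / d2 = 2.601375 / 2.847 = 0.9137

0.9137


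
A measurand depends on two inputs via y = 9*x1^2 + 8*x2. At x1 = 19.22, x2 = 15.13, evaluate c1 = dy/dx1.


y = 9*x1^2 + 8*x2
dy/dx1 = 2*9*x1
Evaluate at x1 = 19.22: c1 = 18 * 19.22
c1 = 345.9600

345.9600


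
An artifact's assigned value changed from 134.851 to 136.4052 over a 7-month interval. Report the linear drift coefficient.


rate = (v2 - v1) / months
= (136.4052 - 134.851) / 7
= 1.5542 / 7
= 0.2220

0.2220


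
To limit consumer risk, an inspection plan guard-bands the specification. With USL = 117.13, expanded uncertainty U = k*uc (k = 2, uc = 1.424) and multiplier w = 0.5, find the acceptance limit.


U = k * uc = 2 * 1.424 = 2.848
guard band g = w * U = 0.5 * 2.848 = 1.424
AL = USL - g = 117.13 - 1.424
AL = 115.7060

115.7060


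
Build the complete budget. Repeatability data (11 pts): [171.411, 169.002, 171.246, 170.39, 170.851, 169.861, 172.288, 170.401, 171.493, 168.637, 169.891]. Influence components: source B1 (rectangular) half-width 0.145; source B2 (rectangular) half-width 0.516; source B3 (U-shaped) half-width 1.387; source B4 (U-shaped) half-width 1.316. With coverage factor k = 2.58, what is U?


mean = (171.411 + 169.002 + 171.246 + 170.39 + 170.851 + 169.861 + 172.288 + 170.401 + 171.493 + 168.637 + 169.891) / 11 = 170.4973636
s = sqrt(sum((x - mean)^2)/(n-1)) = 1.1049177
u_A = s / sqrt(n) = 1.1049177 / sqrt(11) = 0.33314522
u_B1 = 0.145 / sqrt(3) = 0.083715789
u_B2 = 0.516 / sqrt(3) = 0.29791274
u_B3 = 1.387 / sqrt(2) = 0.98075711
u_B4 = 1.316 / sqrt(2) = 0.93055252
uc = sqrt(0.33314522^2 + 0.083715789^2 + 0.29791274^2 + 0.98075711^2 + 0.93055252^2) = 1.4263795
U = k * uc = 2.58 * 1.4263795
U = 3.6801

3.6801


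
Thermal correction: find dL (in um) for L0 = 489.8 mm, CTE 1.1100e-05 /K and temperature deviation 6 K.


dL = L * alpha * dT
= 489.8 * 1.1100e-05 * 6
= 0.0326207 mm
dL_um = 0.0326207 * 1000 = 32.6207 um

32.6207


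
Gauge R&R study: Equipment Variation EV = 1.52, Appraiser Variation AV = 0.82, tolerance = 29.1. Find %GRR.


GRR = sqrt(EV^2 + AV^2) = sqrt(1.52^2 + 0.82^2) = 1.7270785
%GRR = GRR / tol * 100 = 1.7270785 / 29.1 * 100
%GRR = 5.9350

5.9350


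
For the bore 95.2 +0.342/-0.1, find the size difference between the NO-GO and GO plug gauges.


GO = nominal - lower_tol (smallest hole = maximum material condition)
GO = 95.2 - 0.1 = 95.1
NO-GO = nominal + upper_tol (largest hole = least material condition)
NO-GO = 95.2 + 0.342 = 95.542
spread = NO-GO - GO = 95.542 - 95.1 = 0.4420

0.4420


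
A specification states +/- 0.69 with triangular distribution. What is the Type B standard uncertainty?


u_B = half_width / sqrt(6)
u_B = 0.69 / 2.4494897
u_B = 0.2817

0.2817


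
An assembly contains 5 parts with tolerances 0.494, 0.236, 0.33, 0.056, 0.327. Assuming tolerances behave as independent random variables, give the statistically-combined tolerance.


RSS = sqrt(0.494^2 + 0.236^2 + 0.33^2 + 0.056^2 + 0.327^2)
= sqrt(0.518697)
= 0.7202

0.7202


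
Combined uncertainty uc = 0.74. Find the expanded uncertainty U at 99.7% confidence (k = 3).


U = k * uc
U = 3 * 0.74
U = 2.2200

2.2200


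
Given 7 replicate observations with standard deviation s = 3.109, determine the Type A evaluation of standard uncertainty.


u_A = s / sqrt(n)
u_A = 3.109 / sqrt(7)
u_A = 3.109 / 2.6457513
u_A = 1.1751

1.1751


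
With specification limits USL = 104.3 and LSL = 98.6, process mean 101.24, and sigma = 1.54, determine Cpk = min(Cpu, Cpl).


Cpu = (USL - mean) / (3*sigma) = (104.3 - 101.24) / (3*1.54) = 0.6623
Cpl = (mean - LSL) / (3*sigma) = (101.24 - 98.6) / (3*1.54) = 0.5714
Cpk = min(Cpu, Cpl) = 0.5714

0.5714


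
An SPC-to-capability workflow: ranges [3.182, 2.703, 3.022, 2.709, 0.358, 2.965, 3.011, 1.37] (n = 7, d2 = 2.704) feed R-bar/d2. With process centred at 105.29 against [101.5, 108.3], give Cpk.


R_bar = (3.182 + 2.703 + 3.022 + 2.709 + 0.358 + 2.965 + 3.011 + 1.37) / 8 = 2.415
sigma = R_bar / d2 = 2.415 / 2.704 = 0.8931213
Cp = (USL - LSL)/(6*sigma) = (108.3 - 101.5)/(6*0.8931213) = 1.2690
Cpu = (108.3 - 105.29)/(3*0.8931213) = 1.1234
Cpl = (105.29 - 101.5)/(3*0.8931213) = 1.4145
Cpk = min(Cpu, Cpl) = 1.1234

1.1234


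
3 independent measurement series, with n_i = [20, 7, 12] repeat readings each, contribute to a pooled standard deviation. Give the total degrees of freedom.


nu = sum_i (n_i - 1)
nu = ((20 - 1) + (7 - 1) + (12 - 1))
nu = 19 + 6 + 11
nu = 36

36


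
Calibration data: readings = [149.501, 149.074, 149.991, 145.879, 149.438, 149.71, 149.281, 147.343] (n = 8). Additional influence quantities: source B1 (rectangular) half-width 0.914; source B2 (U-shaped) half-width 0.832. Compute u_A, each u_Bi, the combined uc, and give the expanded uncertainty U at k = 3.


mean = (149.501 + 149.074 + 149.991 + 145.879 + 149.438 + 149.71 + 149.281 + 147.343) / 8 = 148.777125
s = sqrt(sum((x - mean)^2)/(n-1)) = 1.4193745
u_A = s / sqrt(n) = 1.4193745 / sqrt(8) = 0.50182467
u_B1 = 0.914 / sqrt(3) = 0.52769815
u_B2 = 0.832 / sqrt(2) = 0.58831284
uc = sqrt(0.50182467^2 + 0.52769815^2 + 0.58831284^2) = 0.93616523
U = k * uc = 3 * 0.93616523
U = 2.8085

2.8085


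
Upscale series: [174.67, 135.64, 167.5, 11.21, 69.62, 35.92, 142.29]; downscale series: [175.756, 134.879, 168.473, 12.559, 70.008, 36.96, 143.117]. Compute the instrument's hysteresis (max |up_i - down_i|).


|174.67 - 175.756| = 1.0860
|135.64 - 134.879| = 0.7610
|167.5 - 168.473| = 0.9730
|11.21 - 12.559| = 1.3490
|69.62 - 70.008| = 0.3880
|35.92 - 36.96| = 1.0400
|142.29 - 143.117| = 0.8270
hysteresis = max(diffs) = 1.3490

1.3490


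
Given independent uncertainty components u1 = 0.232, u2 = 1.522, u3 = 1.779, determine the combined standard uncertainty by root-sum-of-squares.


uc = sqrt(0.232^2 + 1.522^2 + 1.779^2)
uc = sqrt(5.535149)
uc = 2.3527

2.3527


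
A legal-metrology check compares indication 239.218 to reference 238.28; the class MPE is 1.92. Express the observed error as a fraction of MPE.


e = indication - reference = 239.218 - 238.28 = 0.9380
|e| = 0.9380
ratio = |e| / MPE = 0.9380 / 1.92
ratio = 0.4885

0.4885


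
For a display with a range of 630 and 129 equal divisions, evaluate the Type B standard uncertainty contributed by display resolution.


resolution = range / divisions
resolution = 630 / 129 = 4.8837209
u_res = resolution / (2*sqrt(3))
u_res = 4.8837209 / 3.4641016
u_res = 1.4098

1.4098


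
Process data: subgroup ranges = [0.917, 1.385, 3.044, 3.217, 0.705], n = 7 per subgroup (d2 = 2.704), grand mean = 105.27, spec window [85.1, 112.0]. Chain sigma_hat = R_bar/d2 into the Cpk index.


R_bar = (0.917 + 1.385 + 3.044 + 3.217 + 0.705) / 5 = 1.8536
sigma = R_bar / d2 = 1.8536 / 2.704 = 0.68550296
Cp = (USL - LSL)/(6*sigma) = (112.0 - 85.1)/(6*0.68550296) = 6.5402
Cpu = (112.0 - 105.27)/(3*0.68550296) = 3.2725
Cpl = (105.27 - 85.1)/(3*0.68550296) = 9.8079
Cpk = min(Cpu, Cpl) = 3.2725

3.2725


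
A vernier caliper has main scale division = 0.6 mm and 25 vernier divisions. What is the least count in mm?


LC = MSD / n_div
= 0.6 / 25
= 0.0240

0.0240


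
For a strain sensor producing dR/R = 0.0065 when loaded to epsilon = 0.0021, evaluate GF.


GF = (dR/R) / epsilon
= 0.0065 / 0.0021
= 3.0952

3.0952


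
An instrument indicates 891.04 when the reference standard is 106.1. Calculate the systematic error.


Systematic error = measured - true
= 891.04 - 106.1
= 784.9400

784.9400


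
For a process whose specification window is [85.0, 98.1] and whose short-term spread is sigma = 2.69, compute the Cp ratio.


Cp = (USL - LSL) / (6 * sigma)
= (98.1 - 85.0) / (6 * 2.69)
= 13.1000 / 16.1400
= 0.8116

0.8116


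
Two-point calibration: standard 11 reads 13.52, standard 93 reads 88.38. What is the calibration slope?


slope = (y2 - y1) / (x2 - x1)
= (88.38 - 13.52) / (93 - 11)
= 74.8600 / 82
= 0.9129

0.9129


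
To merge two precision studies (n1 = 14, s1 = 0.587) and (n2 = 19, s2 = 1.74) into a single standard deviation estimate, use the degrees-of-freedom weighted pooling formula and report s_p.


s_p = sqrt(((n1-1)*s1^2 + (n2-1)*s2^2) / (n1+n2-2))
numerator = (14-1)*0.587^2 + (19-1)*1.74^2 = 4.479397 + 54.4968 = 58.976197
denominator = 14 + 19 - 2 = 31
s_p^2 = 58.976197 / 31 = 1.902458
s_p = sqrt(1.902458) = 1.3793

1.3793


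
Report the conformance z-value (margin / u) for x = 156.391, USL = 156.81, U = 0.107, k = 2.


u = U / k = 0.107 / 2 = 0.0535
margin = |USL - x| = |156.81 - 156.391| = 0.419
z = margin / u = 0.419 / 0.0535
z = 7.8318

7.8318


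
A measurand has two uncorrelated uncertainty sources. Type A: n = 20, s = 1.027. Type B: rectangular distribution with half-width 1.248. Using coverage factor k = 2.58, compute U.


u_A = s / sqrt(n) = 1.027 / sqrt(20) = 0.22964418
u_B = half_width / sqrt(3) = 1.248 / sqrt(3) = 0.72053314
uc = sqrt(u_A^2 + u_B^2) = sqrt(0.22964418^2 + 0.72053314^2) = 0.75624365
U = k * uc = 2.58 * 0.75624365
U = 1.9511

1.9511


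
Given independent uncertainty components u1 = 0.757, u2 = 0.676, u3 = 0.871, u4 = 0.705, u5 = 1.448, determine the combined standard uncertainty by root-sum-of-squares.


uc = sqrt(0.757^2 + 0.676^2 + 0.871^2 + 0.705^2 + 1.448^2)
uc = sqrt(4.382395)
uc = 2.0934

2.0934


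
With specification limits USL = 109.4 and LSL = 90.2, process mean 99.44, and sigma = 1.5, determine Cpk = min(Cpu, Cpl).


Cpu = (USL - mean) / (3*sigma) = (109.4 - 99.44) / (3*1.5) = 2.2133
Cpl = (mean - LSL) / (3*sigma) = (99.44 - 90.2) / (3*1.5) = 2.0533
Cpk = min(Cpu, Cpl) = 2.0533

2.0533


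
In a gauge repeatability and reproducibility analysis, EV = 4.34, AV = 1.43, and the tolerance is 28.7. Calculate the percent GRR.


GRR = sqrt(EV^2 + AV^2) = sqrt(4.34^2 + 1.43^2) = 4.5695186
%GRR = GRR / tol * 100 = 4.5695186 / 28.7 * 100
%GRR = 15.9217

15.9217


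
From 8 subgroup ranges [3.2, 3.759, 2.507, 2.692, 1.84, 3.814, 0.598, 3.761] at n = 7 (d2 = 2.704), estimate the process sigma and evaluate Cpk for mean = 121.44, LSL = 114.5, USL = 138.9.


R_bar = (3.2 + 3.759 + 2.507 + 2.692 + 1.84 + 3.814 + 0.598 + 3.761) / 8 = 2.771375
sigma = R_bar / d2 = 2.771375 / 2.704 = 1.0249168
Cp = (USL - LSL)/(6*sigma) = (138.9 - 114.5)/(6*1.0249168) = 3.9678
Cpu = (138.9 - 121.44)/(3*1.0249168) = 5.6785
Cpl = (121.44 - 114.5)/(3*1.0249168) = 2.2571
Cpk = min(Cpu, Cpl) = 2.2571

2.2571


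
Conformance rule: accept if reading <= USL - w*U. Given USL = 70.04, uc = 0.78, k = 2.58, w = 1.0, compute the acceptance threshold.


U = k * uc = 2.58 * 0.78 = 2.0124
guard band g = w * U = 1.0 * 2.0124 = 2.0124
AL = USL - g = 70.04 - 2.0124
AL = 68.0276

68.0276


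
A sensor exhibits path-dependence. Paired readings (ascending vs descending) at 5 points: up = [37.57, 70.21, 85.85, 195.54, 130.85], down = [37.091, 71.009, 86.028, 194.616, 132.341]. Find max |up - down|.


|37.57 - 37.091| = 0.4790
|70.21 - 71.009| = 0.7990
|85.85 - 86.028| = 0.1780
|195.54 - 194.616| = 0.9240
|130.85 - 132.341| = 1.4910
hysteresis = max(diffs) = 1.4910

1.4910


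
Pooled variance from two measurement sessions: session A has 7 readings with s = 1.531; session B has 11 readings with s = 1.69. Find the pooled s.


s_p = sqrt(((n1-1)*s1^2 + (n2-1)*s2^2) / (n1+n2-2))
numerator = (7-1)*1.531^2 + (11-1)*1.69^2 = 14.063766 + 28.561 = 42.624766
denominator = 7 + 11 - 2 = 16
s_p^2 = 42.624766 / 16 = 2.6640479
s_p = sqrt(2.6640479) = 1.6322

1.6322


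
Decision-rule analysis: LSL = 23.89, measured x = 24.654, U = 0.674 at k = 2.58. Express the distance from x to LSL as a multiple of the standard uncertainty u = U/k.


u = U / k = 0.674 / 2.58 = 0.26124031
margin = |LSL - x| = |23.89 - 24.654| = 0.764
z = margin / u = 0.764 / 0.26124031
z = 2.9245

2.9245


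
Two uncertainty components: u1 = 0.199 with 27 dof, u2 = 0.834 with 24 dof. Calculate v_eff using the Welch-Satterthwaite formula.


uc = sqrt(u1^2 + u2^2) = sqrt(0.199^2 + 0.834^2) = 0.85741297
v_eff = uc^4 / (u1^4/v1 + u2^4/v2)
= 0.85741297^4 / (0.199^4/27 + 0.834^4/24)
= 0.54045582 / 0.020216339
v_eff = 26.7336

26.7336


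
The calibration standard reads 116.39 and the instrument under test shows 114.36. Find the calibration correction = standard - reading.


Correction = standard - reading
= 116.39 - 114.36
= 2.0300

2.0300


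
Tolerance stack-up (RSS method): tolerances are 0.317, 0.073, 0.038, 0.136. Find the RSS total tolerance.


RSS = sqrt(0.317^2 + 0.073^2 + 0.038^2 + 0.136^2)
= sqrt(0.125758)
= 0.3546

0.3546


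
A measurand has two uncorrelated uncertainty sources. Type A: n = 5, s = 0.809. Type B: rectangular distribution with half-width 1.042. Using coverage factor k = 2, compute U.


u_A = s / sqrt(n) = 0.809 / sqrt(5) = 0.3617958
u_B = half_width / sqrt(3) = 1.042 / sqrt(3) = 0.60159898
uc = sqrt(u_A^2 + u_B^2) = sqrt(0.3617958^2 + 0.60159898^2) = 0.70200964
U = k * uc = 2 * 0.70200964
U = 1.4040

1.4040


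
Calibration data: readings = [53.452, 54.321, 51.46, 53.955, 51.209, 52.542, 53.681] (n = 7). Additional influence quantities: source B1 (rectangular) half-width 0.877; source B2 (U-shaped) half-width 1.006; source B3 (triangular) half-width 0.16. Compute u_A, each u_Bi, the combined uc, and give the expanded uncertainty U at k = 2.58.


mean = (53.452 + 54.321 + 51.46 + 53.955 + 51.209 + 52.542 + 53.681) / 7 = 52.94571429
s = sqrt(sum((x - mean)^2)/(n-1)) = 1.2310935
u_A = s / sqrt(n) = 1.2310935 / sqrt(7) = 0.46530961
u_B1 = 0.877 / sqrt(3) = 0.50633619
u_B2 = 1.006 / sqrt(2) = 0.71134942
u_B3 = 0.16 / sqrt(6) = 0.065319726
uc = sqrt(0.46530961^2 + 0.50633619^2 + 0.71134942^2 + 0.065319726^2) = 0.99155133
U = k * uc = 2.58 * 0.99155133
U = 2.5582

2.5582


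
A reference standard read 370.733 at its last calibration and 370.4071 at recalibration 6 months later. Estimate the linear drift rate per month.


rate = (v2 - v1) / months
= (370.4071 - 370.733) / 6
= -0.3259 / 6
= -0.0543

-0.0543


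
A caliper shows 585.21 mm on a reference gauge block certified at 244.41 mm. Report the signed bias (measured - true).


Systematic error = measured - true
= 585.21 - 244.41
= 340.8000

340.8000


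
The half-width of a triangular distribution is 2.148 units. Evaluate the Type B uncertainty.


u_B = half_width / sqrt(6)
u_B = 2.148 / 2.4494897
u_B = 0.8769

0.8769


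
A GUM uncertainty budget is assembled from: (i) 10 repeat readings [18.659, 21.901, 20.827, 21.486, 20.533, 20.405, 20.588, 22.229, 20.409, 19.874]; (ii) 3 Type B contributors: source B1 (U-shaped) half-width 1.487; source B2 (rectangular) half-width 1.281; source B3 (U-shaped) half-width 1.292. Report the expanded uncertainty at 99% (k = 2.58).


mean = (18.659 + 21.901 + 20.827 + 21.486 + 20.533 + 20.405 + 20.588 + 22.229 + 20.409 + 19.874) / 10 = 20.6911
s = sqrt(sum((x - mean)^2)/(n-1)) = 1.0259668
u_A = s / sqrt(n) = 1.0259668 / sqrt(10) = 0.32443919
u_B1 = 1.487 / sqrt(2) = 1.0514678
u_B2 = 1.281 / sqrt(3) = 0.73958569
u_B3 = 1.292 / sqrt(2) = 0.91358196
uc = sqrt(0.32443919^2 + 1.0514678^2 + 0.73958569^2 + 0.91358196^2) = 1.6101131
U = k * uc = 2.58 * 1.6101131
U = 4.1541

4.1541


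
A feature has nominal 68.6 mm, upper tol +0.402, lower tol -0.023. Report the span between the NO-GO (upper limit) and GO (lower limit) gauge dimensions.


GO = nominal - lower_tol (smallest hole = maximum material condition)
GO = 68.6 - 0.023 = 68.577
NO-GO = nominal + upper_tol (largest hole = least material condition)
NO-GO = 68.6 + 0.402 = 69.002
spread = NO-GO - GO = 69.002 - 68.577 = 0.4250

0.4250


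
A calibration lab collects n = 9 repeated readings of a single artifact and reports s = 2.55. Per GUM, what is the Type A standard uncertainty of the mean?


u_A = s / sqrt(n)
u_A = 2.55 / sqrt(9)
u_A = 2.55 / 3
u_A = 0.8500

0.8500


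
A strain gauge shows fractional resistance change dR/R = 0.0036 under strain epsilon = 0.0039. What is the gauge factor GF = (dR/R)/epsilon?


GF = (dR/R) / epsilon
= 0.0036 / 0.0039
= 0.9231

0.9231


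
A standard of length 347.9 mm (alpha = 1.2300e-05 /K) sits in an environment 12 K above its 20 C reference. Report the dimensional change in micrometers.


dL = L * alpha * dT
= 347.9 * 1.2300e-05 * 12
= 0.0513500 mm
dL_um = 0.0513500 * 1000 = 51.3500 um

51.3500


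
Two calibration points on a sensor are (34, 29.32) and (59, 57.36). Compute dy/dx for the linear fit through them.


slope = (y2 - y1) / (x2 - x1)
= (57.36 - 29.32) / (59 - 34)
= 28.0400 / 25
= 1.1216

1.1216


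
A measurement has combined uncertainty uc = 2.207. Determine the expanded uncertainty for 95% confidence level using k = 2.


U = k * uc
U = 2 * 2.207
U = 4.4140

4.4140


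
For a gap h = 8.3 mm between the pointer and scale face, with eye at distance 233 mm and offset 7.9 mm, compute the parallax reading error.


error = h * offset / d
= 8.3 * 7.9 / 233
= 0.2814

0.2814


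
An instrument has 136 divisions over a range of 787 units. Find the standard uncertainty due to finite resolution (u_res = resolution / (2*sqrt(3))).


resolution = range / divisions
resolution = 787 / 136 = 5.7867647
u_res = resolution / (2*sqrt(3))
u_res = 5.7867647 / 3.4641016
u_res = 1.6705

1.6705


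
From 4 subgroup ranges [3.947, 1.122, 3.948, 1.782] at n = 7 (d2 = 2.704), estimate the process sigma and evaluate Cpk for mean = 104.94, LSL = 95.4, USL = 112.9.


R_bar = (3.947 + 1.122 + 3.948 + 1.782) / 4 = 2.69975
sigma = R_bar / d2 = 2.69975 / 2.704 = 0.99842825
Cp = (USL - LSL)/(6*sigma) = (112.9 - 95.4)/(6*0.99842825) = 2.9213
Cpu = (112.9 - 104.94)/(3*0.99842825) = 2.6575
Cpl = (104.94 - 95.4)/(3*0.99842825) = 3.1850
Cpk = min(Cpu, Cpl) = 2.6575

2.6575


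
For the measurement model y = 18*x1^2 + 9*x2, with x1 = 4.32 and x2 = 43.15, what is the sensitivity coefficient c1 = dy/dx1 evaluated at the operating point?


y = 18*x1^2 + 9*x2
dy/dx1 = 2*18*x1
Evaluate at x1 = 4.32: c1 = 36 * 4.32
c1 = 155.5200

155.5200


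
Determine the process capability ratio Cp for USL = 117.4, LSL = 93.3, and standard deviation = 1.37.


Cp = (USL - LSL) / (6 * sigma)
= (117.4 - 93.3) / (6 * 1.37)
= 24.1000 / 8.2200
= 2.9319

2.9319


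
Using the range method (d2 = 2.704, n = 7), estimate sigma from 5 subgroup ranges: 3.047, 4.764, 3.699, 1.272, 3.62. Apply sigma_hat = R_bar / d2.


R_bar = (3.047 + 4.764 + 3.699 + 1.272 + 3.62) / 5
R_bar = 16.402 / 5 = 3.2804
sigma_hat = R_bar / d2 = 3.2804 / 2.704 = 1.2132

1.2132


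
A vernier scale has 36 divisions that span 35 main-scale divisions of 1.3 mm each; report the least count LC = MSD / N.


LC = MSD / n_div
= 1.3 / 36
= 0.0361

0.0361


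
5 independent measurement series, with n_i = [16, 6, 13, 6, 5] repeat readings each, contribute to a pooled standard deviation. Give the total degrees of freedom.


nu = sum_i (n_i - 1)
nu = ((16 - 1) + (6 - 1) + (13 - 1) + (6 - 1) + (5 - 1))
nu = 15 + 5 + 12 + 5 + 4
nu = 41

41


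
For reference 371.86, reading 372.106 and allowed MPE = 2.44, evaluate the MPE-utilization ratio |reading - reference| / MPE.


e = indication - reference = 372.106 - 371.86 = 0.2460
|e| = 0.2460
ratio = |e| / MPE = 0.2460 / 2.44
ratio = 0.1008

0.1008


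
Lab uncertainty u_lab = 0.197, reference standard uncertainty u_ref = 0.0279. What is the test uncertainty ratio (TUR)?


TUR = u_lab / u_ref
= 0.197 / 0.0279
= 7.0609

7.0609


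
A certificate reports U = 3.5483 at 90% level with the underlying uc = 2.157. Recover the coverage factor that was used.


k = U / uc
k = 3.5483 / 2.157
k = 1.645

1.645


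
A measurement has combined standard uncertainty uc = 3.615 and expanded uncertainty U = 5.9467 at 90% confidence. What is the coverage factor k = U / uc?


k = U / uc
k = 5.9467 / 3.615
k = 1.645

1.645


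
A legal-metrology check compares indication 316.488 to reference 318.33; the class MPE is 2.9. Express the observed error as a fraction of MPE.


e = indication - reference = 316.488 - 318.33 = -1.8420
|e| = 1.8420
ratio = |e| / MPE = 1.8420 / 2.9
ratio = 0.6352

0.6352


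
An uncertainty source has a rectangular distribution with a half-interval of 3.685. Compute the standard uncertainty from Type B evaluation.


u_B = half_width / sqrt(3)
u_B = 3.685 / 1.7320508
u_B = 2.1275

2.1275


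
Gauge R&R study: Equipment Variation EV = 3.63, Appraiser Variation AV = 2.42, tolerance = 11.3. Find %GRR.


GRR = sqrt(EV^2 + AV^2) = sqrt(3.63^2 + 2.42^2) = 4.362717
%GRR = GRR / tol * 100 = 4.362717 / 11.3 * 100
%GRR = 38.6081

38.6081


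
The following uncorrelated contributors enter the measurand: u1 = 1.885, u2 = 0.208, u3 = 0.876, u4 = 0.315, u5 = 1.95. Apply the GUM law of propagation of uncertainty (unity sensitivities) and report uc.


uc = sqrt(1.885^2 + 0.208^2 + 0.876^2 + 0.315^2 + 1.95^2)
uc = sqrt(8.26559)
uc = 2.8750

2.8750


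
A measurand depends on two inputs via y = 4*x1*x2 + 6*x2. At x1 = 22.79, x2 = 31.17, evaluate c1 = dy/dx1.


y = 4*x1*x2 + 6*x2
dy/dx1 = 4*x2
Evaluate at x2 = 31.17: c1 = 4 * 31.17
c1 = 124.6800

124.6800


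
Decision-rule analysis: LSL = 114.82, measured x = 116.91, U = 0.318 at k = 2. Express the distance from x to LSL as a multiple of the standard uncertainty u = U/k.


u = U / k = 0.318 / 2 = 0.159
margin = |LSL - x| = |114.82 - 116.91| = 2.09
z = margin / u = 2.09 / 0.159
z = 13.1447

13.1447


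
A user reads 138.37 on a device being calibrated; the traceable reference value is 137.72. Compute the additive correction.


Correction = standard - reading
= 137.72 - 138.37
= -0.6500

-0.6500


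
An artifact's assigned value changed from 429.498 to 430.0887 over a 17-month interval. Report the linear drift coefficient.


rate = (v2 - v1) / months
= (430.0887 - 429.498) / 17
= 0.5907 / 17
= 0.0347

0.0347


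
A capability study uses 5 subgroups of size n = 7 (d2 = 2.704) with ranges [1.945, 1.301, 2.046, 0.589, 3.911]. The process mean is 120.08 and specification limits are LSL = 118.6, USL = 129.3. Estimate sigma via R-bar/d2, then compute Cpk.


R_bar = (1.945 + 1.301 + 2.046 + 0.589 + 3.911) / 5 = 1.9584
sigma = R_bar / d2 = 1.9584 / 2.704 = 0.72426036
Cp = (USL - LSL)/(6*sigma) = (129.3 - 118.6)/(6*0.72426036) = 2.4623
Cpu = (129.3 - 120.08)/(3*0.72426036) = 4.2434
Cpl = (120.08 - 118.6)/(3*0.72426036) = 0.6812
Cpk = min(Cpu, Cpl) = 0.6812

0.6812


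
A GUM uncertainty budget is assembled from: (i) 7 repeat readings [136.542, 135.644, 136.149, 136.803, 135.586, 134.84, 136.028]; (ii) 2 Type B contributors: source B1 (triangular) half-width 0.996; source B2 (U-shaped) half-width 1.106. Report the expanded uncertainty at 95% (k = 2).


mean = (136.542 + 135.644 + 136.149 + 136.803 + 135.586 + 134.84 + 136.028) / 7 = 135.9417143
s = sqrt(sum((x - mean)^2)/(n-1)) = 0.65593565
u_A = s / sqrt(n) = 0.65593565 / sqrt(7) = 0.24792037
u_B1 = 0.996 / sqrt(6) = 0.4066153
u_B2 = 1.106 / sqrt(2) = 0.7820601
uc = sqrt(0.24792037^2 + 0.4066153^2 + 0.7820601^2) = 0.91565196
U = k * uc = 2 * 0.91565196
U = 1.8313

1.8313


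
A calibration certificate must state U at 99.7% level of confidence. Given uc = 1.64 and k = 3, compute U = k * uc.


U = k * uc
U = 3 * 1.64
U = 4.9200

4.9200


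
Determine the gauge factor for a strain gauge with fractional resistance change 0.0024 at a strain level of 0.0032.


GF = (dR/R) / epsilon
= 0.0024 / 0.0032
= 0.7500

0.7500


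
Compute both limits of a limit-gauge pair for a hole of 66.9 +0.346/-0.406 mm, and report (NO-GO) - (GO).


GO = nominal - lower_tol (smallest hole = maximum material condition)
GO = 66.9 - 0.406 = 66.494
NO-GO = nominal + upper_tol (largest hole = least material condition)
NO-GO = 66.9 + 0.346 = 67.246
spread = NO-GO - GO = 67.246 - 66.494 = 0.7520

0.7520


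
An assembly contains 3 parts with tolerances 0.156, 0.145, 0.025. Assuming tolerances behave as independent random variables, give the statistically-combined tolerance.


RSS = sqrt(0.156^2 + 0.145^2 + 0.025^2)
= sqrt(0.045986)
= 0.2144

0.2144


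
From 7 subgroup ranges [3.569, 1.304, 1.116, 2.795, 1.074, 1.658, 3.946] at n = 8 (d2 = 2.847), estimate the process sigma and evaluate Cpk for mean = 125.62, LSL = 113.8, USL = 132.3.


R_bar = (3.569 + 1.304 + 1.116 + 2.795 + 1.074 + 1.658 + 3.946) / 7 = 2.2088571
sigma = R_bar / d2 = 2.2088571 / 2.847 = 0.77585427
Cp = (USL - LSL)/(6*sigma) = (132.3 - 113.8)/(6*0.77585427) = 3.9741
Cpu = (132.3 - 125.62)/(3*0.77585427) = 2.8700
Cpl = (125.62 - 113.8)/(3*0.77585427) = 5.0783
Cpk = min(Cpu, Cpl) = 2.8700

2.8700


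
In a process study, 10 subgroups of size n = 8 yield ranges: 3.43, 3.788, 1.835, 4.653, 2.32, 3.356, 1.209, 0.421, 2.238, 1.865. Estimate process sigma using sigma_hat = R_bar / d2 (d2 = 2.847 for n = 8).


R_bar = (3.43 + 3.788 + 1.835 + 4.653 + 2.32 + 3.356 + 1.209 + 0.421 + 2.238 + 1.865) / 10
R_bar = 25.115 / 10 = 2.5115
sigma_hat = R_bar / d2 = 2.5115 / 2.847 = 0.8822

0.8822


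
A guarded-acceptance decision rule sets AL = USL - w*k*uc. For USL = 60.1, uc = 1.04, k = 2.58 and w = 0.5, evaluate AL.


U = k * uc = 2.58 * 1.04 = 2.6832
guard band g = w * U = 0.5 * 2.6832 = 1.3416
AL = USL - g = 60.1 - 1.3416
AL = 58.7584

58.7584


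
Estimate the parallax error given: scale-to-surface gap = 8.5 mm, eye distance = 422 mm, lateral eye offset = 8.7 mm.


error = h * offset / d
= 8.5 * 8.7 / 422
= 0.1752

0.1752


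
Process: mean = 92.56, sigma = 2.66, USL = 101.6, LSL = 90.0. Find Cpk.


Cpu = (USL - mean) / (3*sigma) = (101.6 - 92.56) / (3*2.66) = 1.1328
Cpl = (mean - LSL) / (3*sigma) = (92.56 - 90.0) / (3*2.66) = 0.3208
Cpk = min(Cpu, Cpl) = 0.3208

0.3208


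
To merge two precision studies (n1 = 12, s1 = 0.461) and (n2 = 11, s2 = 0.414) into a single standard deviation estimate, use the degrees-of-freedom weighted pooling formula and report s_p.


s_p = sqrt(((n1-1)*s1^2 + (n2-1)*s2^2) / (n1+n2-2))
numerator = (12-1)*0.461^2 + (11-1)*0.414^2 = 2.337731 + 1.71396 = 4.051691
denominator = 12 + 11 - 2 = 21
s_p^2 = 4.051691 / 21 = 0.19293767
s_p = sqrt(0.19293767) = 0.4392

0.4392


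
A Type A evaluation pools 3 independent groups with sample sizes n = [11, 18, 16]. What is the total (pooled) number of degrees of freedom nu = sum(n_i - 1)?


nu = sum_i (n_i - 1)
nu = ((11 - 1) + (18 - 1) + (16 - 1))
nu = 10 + 17 + 15
nu = 42

42


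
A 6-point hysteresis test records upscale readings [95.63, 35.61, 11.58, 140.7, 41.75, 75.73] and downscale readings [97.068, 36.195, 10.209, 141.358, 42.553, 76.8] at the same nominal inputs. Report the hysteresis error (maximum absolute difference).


|95.63 - 97.068| = 1.4380
|35.61 - 36.195| = 0.5850
|11.58 - 10.209| = 1.3710
|140.7 - 141.358| = 0.6580
|41.75 - 42.553| = 0.8030
|75.73 - 76.8| = 1.0700
hysteresis = max(diffs) = 1.4380

1.4380


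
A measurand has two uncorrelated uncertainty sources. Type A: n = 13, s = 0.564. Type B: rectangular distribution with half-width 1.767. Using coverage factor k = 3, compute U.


u_A = s / sqrt(n) = 0.564 / sqrt(13) = 0.15642546
u_B = half_width / sqrt(3) = 1.767 / sqrt(3) = 1.0201779
uc = sqrt(u_A^2 + u_B^2) = sqrt(0.15642546^2 + 1.0201779^2) = 1.0321007
U = k * uc = 3 * 1.0321007
U = 3.0963

3.0963


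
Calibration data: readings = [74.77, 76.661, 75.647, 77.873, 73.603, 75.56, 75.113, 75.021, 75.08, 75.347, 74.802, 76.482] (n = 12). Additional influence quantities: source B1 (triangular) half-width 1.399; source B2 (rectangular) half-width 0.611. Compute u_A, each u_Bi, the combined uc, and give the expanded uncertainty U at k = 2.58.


mean = (74.77 + 76.661 + 75.647 + 77.873 + 73.603 + 75.56 + 75.113 + 75.021 + 75.08 + 75.347 + 74.802 + 76.482) / 12 = 75.49658333
s = sqrt(sum((x - mean)^2)/(n-1)) = 1.0940407
u_A = s / sqrt(n) = 1.0940407 / sqrt(12) = 0.31582235
u_B1 = 1.399 / sqrt(6) = 0.57113936
u_B2 = 0.611 / sqrt(3) = 0.35276101
uc = sqrt(0.31582235^2 + 0.57113936^2 + 0.35276101^2) = 0.74187887
U = k * uc = 2.58 * 0.74187887
U = 1.9140

1.9140
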